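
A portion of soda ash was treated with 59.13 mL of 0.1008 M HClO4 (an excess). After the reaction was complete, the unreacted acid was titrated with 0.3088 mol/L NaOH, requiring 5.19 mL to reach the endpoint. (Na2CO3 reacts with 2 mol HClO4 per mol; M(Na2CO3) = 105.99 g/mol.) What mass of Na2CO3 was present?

0.231 g

Total n(HClO4) added = 0.1008 x 0.05913 = 0.005960 mol.
n(NaOH) used = 0.3088 x 0.005190 = 0.001603 mol, which equals the excess n(HClO4).
So n(HClO4) consumed by the sample = 0.005960 - 0.001603 = 0.004358 mol.
n(Na2CO3) = 0.004358 / 2 = 0.002179 mol.
mass = 0.002179 mol x 105.99 g/mol = 0.231 g.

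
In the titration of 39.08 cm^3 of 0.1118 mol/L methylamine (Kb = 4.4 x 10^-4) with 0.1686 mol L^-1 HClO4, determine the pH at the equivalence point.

n(CH3NH2) = 0.1118 x 0.03908 = 0.004369 mol; V(HClO4) at equivalence = 0.004369/0.1686 = 0.02591 L.
At equivalence the base is fully converted to CH3NH3+; total volume = 0.06499 L, so [CH3NH3+] = 0.004369/0.06499 = 0.06722 M.
Ka(CH3NH3+) = Kw/Kb = 1.0e-14 / 4.4 x 10^-4 = 2.27e-11.
[H^+] = sqrt(Ka x [CH3NH3+]) = sqrt(2.27e-11 x 0.06722) = 1.24e-6 M.
pH = -log(1.24e-6) = 5.91.

5.91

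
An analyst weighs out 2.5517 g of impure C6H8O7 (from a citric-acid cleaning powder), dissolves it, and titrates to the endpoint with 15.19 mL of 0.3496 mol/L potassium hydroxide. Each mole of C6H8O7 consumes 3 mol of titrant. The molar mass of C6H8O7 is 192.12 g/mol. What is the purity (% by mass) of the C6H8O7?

13.3%

n(KOH) = 0.3496 x 0.01519 = 0.005310 mol.
n(C6H8O7) = 0.005310 / 3 = 0.001770 mol.
mass of C6H8O7 = 0.001770 x 192.12 = 0.3401 g.
% purity = 0.3401 / 2.5517 x 100 = 13.3%.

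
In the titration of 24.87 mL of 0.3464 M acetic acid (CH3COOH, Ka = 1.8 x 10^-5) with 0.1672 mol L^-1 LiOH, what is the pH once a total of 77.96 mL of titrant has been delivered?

n(acid) = 0.3464 x 0.02487 = 0.008615 mol; n(LiOH) added = 0.1672 x 0.07796 = 0.01303 mol.
Base is in excess by 0.01303 - 0.008615 = 0.004420 mol in a total volume of 0.1028 L.
[OH^-] = 0.004420/0.1028 = 0.04298 M, so pOH = 1.37 and pH = 14.00 - 1.37 = 12.63.

12.63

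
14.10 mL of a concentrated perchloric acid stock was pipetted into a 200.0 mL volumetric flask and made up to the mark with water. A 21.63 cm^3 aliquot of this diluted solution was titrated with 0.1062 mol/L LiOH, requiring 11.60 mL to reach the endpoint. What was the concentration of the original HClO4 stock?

0.808 M

n(LiOH) = 0.1062 x 0.01160 = 0.001232 mol.
n(HClO4) in the aliquot = 0.001232 mol.
[diluted HClO4] = 0.001232 / 0.02163 = 0.05695 M.
Dilution factor = 200.0/14.10 = 14.18, so [stock] = 0.05695 x 14.18 = 0.808 M.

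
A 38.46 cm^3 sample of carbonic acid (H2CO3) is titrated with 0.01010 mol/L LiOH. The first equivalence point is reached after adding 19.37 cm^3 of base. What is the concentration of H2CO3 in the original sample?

n(LiOH) = 0.01010 x 0.01937 = 0.0001956 mol.
At the first equivalence point, 1 mol OH^- react per mol H2CO3, so n(H2CO3) = 0.0001956 / 1 = 0.0001956 mol.
[H2CO3] = 0.0001956 / 0.03846 L = 0.00509 M.

0.00509 M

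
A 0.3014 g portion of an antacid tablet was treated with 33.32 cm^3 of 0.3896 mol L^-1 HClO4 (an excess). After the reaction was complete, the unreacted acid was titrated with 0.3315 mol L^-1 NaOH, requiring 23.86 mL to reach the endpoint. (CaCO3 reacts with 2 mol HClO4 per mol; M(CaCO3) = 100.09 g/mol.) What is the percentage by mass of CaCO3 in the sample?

84.2%

Total n(HClO4) added = 0.3896 x 0.03332 = 0.01298 mol.
n(NaOH) used = 0.3315 x 0.02386 = 0.007910 mol, which equals the excess n(HClO4).
So n(HClO4) consumed by the sample = 0.01298 - 0.007910 = 0.005072 mol.
n(CaCO3) = 0.005072 / 2 = 0.002536 mol.
mass CaCO3 = 0.002536 x 100.09 = 0.2538 g, so %CaCO3 = 0.2538/0.3014 x 100 = 84.2%.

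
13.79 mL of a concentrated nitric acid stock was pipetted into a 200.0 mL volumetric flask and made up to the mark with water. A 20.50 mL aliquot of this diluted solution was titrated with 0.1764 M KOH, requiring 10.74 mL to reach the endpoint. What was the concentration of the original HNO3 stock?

n(KOH) = 0.1764 x 0.01074 = 0.001895 mol.
n(HNO3) in the aliquot = 0.001895 mol.
[diluted HNO3] = 0.001895 / 0.02050 = 0.09242 M.
Dilution factor = 200.0/13.79 = 14.50, so [stock] = 0.09242 x 14.50 = 1.34 M.

1.34 M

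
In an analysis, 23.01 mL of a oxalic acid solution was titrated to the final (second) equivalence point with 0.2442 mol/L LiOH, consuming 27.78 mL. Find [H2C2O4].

0.147 M

n(LiOH) = 0.2442 x 0.02778 = 0.006784 mol.
At the final (second) equivalence point, 2 mol OH^- react per mol H2C2O4, so n(H2C2O4) = 0.006784 / 2 = 0.003392 mol.
[H2C2O4] = 0.003392 / 0.02301 L = 0.147 M.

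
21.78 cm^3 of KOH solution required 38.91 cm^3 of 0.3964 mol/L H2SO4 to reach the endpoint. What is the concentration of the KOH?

n(H2SO4) delivered = 0.3964 x 0.03891 = 0.01542 mol.
The reaction is 2 KOH + 1 H2SO4, so n(KOH) = 0.01542 x 2/1 = 0.03085 mol.
[KOH] = 0.03085 mol / 0.02178 L = 1.42 M.

1.42 M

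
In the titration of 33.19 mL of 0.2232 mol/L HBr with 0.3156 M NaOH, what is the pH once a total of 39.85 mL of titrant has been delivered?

n(acid) = 0.2232 x 0.03319 = 0.007408 mol; n(NaOH) added = 0.3156 x 0.03985 = 0.01258 mol.
Base is in excess by 0.01258 - 0.007408 = 0.005169 mol in a total volume of 0.07304 L.
[OH^-] = 0.005169/0.07304 = 0.07076 M, so pOH = 1.15 and pH = 14.00 - 1.15 = 12.85.

12.85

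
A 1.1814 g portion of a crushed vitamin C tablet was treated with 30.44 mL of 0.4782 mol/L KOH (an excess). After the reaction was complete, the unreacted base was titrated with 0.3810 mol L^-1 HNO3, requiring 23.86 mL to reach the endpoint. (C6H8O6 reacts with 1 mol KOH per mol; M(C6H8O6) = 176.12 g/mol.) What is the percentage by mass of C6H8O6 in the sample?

Total n(KOH) added = 0.4782 x 0.03044 = 0.01456 mol.
n(HNO3) used = 0.3810 x 0.02386 = 0.009091 mol, which equals the excess n(KOH).
So n(KOH) consumed by the sample = 0.01456 - 0.009091 = 0.005466 mol.
n(C6H8O6) = 0.005466 / 1 = 0.005466 mol.
mass C6H8O6 = 0.005466 x 176.12 = 0.9626 g, so %C6H8O6 = 0.9626/1.1814 x 100 = 81.5%.

81.5%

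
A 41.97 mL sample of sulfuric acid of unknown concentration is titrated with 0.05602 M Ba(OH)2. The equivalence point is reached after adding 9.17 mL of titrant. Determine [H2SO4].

n(Ba(OH)2) delivered = 0.05602 x 0.009170 = 0.0005137 mol.
For a 1:1 reaction, n(H2SO4) = 0.0005137 mol.
[H2SO4] = 0.0005137 mol / 0.04197 L = 0.0122 M.

0.0122 M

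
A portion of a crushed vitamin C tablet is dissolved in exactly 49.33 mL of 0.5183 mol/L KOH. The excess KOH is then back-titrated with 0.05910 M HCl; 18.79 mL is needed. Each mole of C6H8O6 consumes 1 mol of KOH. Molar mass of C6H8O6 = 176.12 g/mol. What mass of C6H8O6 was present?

4.31 g

Total n(KOH) added = 0.5183 x 0.04933 = 0.02557 mol.
n(HCl) used = 0.05910 x 0.01879 = 0.001110 mol, which equals the excess n(KOH).
So n(KOH) consumed by the sample = 0.02557 - 0.001110 = 0.02446 mol.
n(C6H8O6) = 0.02446 / 1 = 0.02446 mol.
mass = 0.02446 mol x 176.12 g/mol = 4.31 g.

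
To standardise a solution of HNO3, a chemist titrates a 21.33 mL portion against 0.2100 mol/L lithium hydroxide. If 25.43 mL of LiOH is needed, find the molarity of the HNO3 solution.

0.250 M

n(LiOH) delivered = 0.2100 x 0.02543 = 0.005340 mol.
For a 1:1 reaction, n(HNO3) = 0.005340 mol.
[HNO3] = 0.005340 mol / 0.02133 L = 0.250 M.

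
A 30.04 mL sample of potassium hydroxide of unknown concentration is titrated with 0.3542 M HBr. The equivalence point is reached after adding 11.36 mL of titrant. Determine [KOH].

n(HBr) delivered = 0.3542 x 0.01136 = 0.004024 mol.
For a 1:1 reaction, n(KOH) = 0.004024 mol.
[KOH] = 0.004024 mol / 0.03004 L = 0.134 M.

0.134 M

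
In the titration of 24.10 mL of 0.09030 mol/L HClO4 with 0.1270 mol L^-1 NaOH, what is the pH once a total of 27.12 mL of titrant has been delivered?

12.39

n(acid) = 0.09030 x 0.02410 = 0.002176 mol; n(NaOH) added = 0.1270 x 0.02712 = 0.003444 mol.
Base is in excess by 0.003444 - 0.002176 = 0.001268 mol in a total volume of 0.05122 L.
[OH^-] = 0.001268/0.05122 = 0.02476 M, so pOH = 1.61 and pH = 14.00 - 1.61 = 12.39.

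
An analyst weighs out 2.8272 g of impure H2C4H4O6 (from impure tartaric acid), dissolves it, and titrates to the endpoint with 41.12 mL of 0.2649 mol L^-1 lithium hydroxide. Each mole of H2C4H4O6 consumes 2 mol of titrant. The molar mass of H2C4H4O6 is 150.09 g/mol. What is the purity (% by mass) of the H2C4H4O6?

28.9%

n(LiOH) = 0.2649 x 0.04112 = 0.01089 mol.
n(H2C4H4O6) = 0.01089 / 2 = 0.005446 mol.
mass of H2C4H4O6 = 0.005446 x 150.09 = 0.8174 g.
% purity = 0.8174 / 2.8272 x 100 = 28.9%.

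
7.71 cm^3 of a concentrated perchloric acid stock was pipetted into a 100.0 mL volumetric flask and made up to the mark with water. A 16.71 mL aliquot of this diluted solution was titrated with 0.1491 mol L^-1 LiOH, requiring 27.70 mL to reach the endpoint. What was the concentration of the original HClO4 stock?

n(LiOH) = 0.1491 x 0.02770 = 0.004130 mol.
n(HClO4) in the aliquot = 0.004130 mol.
[diluted HClO4] = 0.004130 / 0.01671 = 0.2472 M.
Dilution factor = 100.0/7.710 = 12.97, so [stock] = 0.2472 x 12.97 = 3.21 M.

3.21 M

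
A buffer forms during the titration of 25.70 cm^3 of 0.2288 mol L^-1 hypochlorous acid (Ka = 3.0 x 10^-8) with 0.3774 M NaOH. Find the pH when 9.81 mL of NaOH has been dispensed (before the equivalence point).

Initial n(HClO) = 0.2288 x 0.02570 = 0.005880 mol.
n(NaOH) added = 0.3774 x 0.009810 = 0.003702 mol, converting that many moles of HClO to ClO-.
Remaining n(HClO) = 0.002178 mol; n(ClO-) = 0.003702 mol.
By Henderson-Hasselbalch, pH = pKa + log([A^-]/[HA]) = 7.52 + log(0.003702/0.002178) = 7.52 + (+0.23) = 7.75.

7.75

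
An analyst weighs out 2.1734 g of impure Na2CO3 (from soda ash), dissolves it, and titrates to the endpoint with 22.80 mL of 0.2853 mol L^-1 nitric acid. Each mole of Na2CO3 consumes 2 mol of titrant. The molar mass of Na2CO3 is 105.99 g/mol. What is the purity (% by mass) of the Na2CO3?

n(HNO3) = 0.2853 x 0.02280 = 0.006505 mol.
n(Na2CO3) = 0.006505 / 2 = 0.003252 mol.
mass of Na2CO3 = 0.003252 x 105.99 = 0.3447 g.
% purity = 0.3447 / 2.1734 x 100 = 15.9%.

15.9%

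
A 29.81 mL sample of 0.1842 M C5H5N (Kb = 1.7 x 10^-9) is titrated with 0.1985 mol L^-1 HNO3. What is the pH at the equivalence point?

3.13

n(C5H5N) = 0.1842 x 0.02981 = 0.005491 mol; V(HNO3) at equivalence = 0.005491/0.1985 = 0.02766 L.
At equivalence the base is fully converted to C5H5NH+; total volume = 0.05747 L, so [C5H5NH+] = 0.005491/0.05747 = 0.09554 M.
Ka(C5H5NH+) = Kw/Kb = 1.0e-14 / 1.7 x 10^-9 = 5.88e-6.
[H^+] = sqrt(Ka x [C5H5NH+]) = sqrt(5.88e-6 x 0.09554) = 0.000750 M.
pH = -log(0.000750) = 3.13.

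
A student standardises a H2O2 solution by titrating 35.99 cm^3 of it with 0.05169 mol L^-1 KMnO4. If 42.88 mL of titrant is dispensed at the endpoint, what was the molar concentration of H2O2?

n(KMnO4) = 0.05169 x 0.04288 = 0.002216 mol.
From the balanced equation, 2 mol KMnO4 reacts with 5 mol H2O2, so n(H2O2) = 0.002216 x 5/2 = 0.005541 mol.
[H2O2] = 0.005541 / 0.03599 L = 0.154 M.

0.154 M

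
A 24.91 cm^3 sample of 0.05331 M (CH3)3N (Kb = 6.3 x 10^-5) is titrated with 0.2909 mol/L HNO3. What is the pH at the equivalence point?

n((CH3)3N) = 0.05331 x 0.02491 = 0.001328 mol; V(HNO3) at equivalence = 0.001328/0.2909 = 0.004565 L.
At equivalence the base is fully converted to (CH3)3NH+; total volume = 0.02947 L, so [(CH3)3NH+] = 0.001328/0.02947 = 0.04505 M.
Ka((CH3)3NH+) = Kw/Kb = 1.0e-14 / 6.3 x 10^-5 = 1.59e-10.
[H^+] = sqrt(Ka x [(CH3)3NH+]) = sqrt(1.59e-10 x 0.04505) = 2.67e-6 M.
pH = -log(2.67e-6) = 5.57.

5.57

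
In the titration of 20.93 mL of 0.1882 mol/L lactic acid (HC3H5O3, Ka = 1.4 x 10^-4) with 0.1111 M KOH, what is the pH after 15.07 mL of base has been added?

3.72

Initial n(HC3H5O3) = 0.1882 x 0.02093 = 0.003939 mol.
n(KOH) added = 0.1111 x 0.01507 = 0.001674 mol, converting that many moles of HC3H5O3 to C3H5O3-.
Remaining n(HC3H5O3) = 0.002265 mol; n(C3H5O3-) = 0.001674 mol.
By Henderson-Hasselbalch, pH = pKa + log([A^-]/[HA]) = 3.85 + log(0.001674/0.002265) = 3.85 + (-0.13) = 3.72.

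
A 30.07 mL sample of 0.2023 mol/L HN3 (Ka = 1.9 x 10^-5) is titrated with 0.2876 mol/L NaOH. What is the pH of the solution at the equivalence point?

n(HN3) = 0.2023 x 0.03007 = 0.006083 mol; V(NaOH) at equivalence = 0.006083/0.2876 = 0.02115 L.
At equivalence all the acid is converted to N3-; total volume = 0.03007 + 0.02115 = 0.05122 L, so [N3-] = 0.006083/0.05122 = 0.1188 M.
Kb = Kw/Ka = 1.0e-14 / 1.9 x 10^-5 = 5.26e-10.
[OH^-] = sqrt(Kb x [N3-]) = sqrt(5.26e-10 x 0.1188) = 7.91e-6 M.
pOH = 5.10, so pH = 14.00 - 5.10 = 8.90.

8.90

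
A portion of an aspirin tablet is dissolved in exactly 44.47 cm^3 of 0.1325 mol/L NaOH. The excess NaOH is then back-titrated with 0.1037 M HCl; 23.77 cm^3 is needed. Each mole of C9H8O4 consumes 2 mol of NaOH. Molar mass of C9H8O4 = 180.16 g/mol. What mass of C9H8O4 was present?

0.309 g

Total n(NaOH) added = 0.1325 x 0.04447 = 0.005892 mol.
n(HCl) used = 0.1037 x 0.02377 = 0.002465 mol, which equals the excess n(NaOH).
So n(NaOH) consumed by the sample = 0.005892 - 0.002465 = 0.003427 mol.
n(C9H8O4) = 0.003427 / 2 = 0.001714 mol.
mass = 0.001714 mol x 180.16 g/mol = 0.309 g.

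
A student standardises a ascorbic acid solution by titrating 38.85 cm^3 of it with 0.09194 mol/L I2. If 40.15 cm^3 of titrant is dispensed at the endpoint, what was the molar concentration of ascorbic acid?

0.0950 M

n(I2) = 0.09194 x 0.04015 = 0.003691 mol.
From the balanced equation, 1 mol I2 reacts with 1 mol ascorbic acid, so n(ascorbic acid) = 0.003691 x 1/1 = 0.003691 mol.
[ascorbic acid] = 0.003691 / 0.03885 L = 0.0950 M.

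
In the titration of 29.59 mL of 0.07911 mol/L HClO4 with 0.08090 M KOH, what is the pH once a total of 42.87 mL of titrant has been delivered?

12.19

n(acid) = 0.07911 x 0.02959 = 0.002341 mol; n(KOH) added = 0.08090 x 0.04287 = 0.003468 mol.
Base is in excess by 0.003468 - 0.002341 = 0.001127 mol in a total volume of 0.07246 L.
[OH^-] = 0.001127/0.07246 = 0.01556 M, so pOH = 1.81 and pH = 14.00 - 1.81 = 12.19.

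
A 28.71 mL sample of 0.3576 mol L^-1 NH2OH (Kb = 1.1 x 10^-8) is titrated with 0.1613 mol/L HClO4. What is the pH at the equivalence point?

n(NH2OH) = 0.3576 x 0.02871 = 0.01027 mol; V(HClO4) at equivalence = 0.01027/0.1613 = 0.06365 L.
At equivalence the base is fully converted to NH3OH+; total volume = 0.09236 L, so [NH3OH+] = 0.01027/0.09236 = 0.1112 M.
Ka(NH3OH+) = Kw/Kb = 1.0e-14 / 1.1 x 10^-8 = 9.09e-7.
[H^+] = sqrt(Ka x [NH3OH+]) = sqrt(9.09e-7 x 0.1112) = 0.000318 M.
pH = -log(0.000318) = 3.50.

3.50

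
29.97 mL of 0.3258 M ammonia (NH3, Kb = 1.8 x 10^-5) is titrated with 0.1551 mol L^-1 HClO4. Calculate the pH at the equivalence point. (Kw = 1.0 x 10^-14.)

n(NH3) = 0.3258 x 0.02997 = 0.009764 mol; V(HClO4) at equivalence = 0.009764/0.1551 = 0.06295 L.
At equivalence the base is fully converted to NH4+; total volume = 0.09292 L, so [NH4+] = 0.009764/0.09292 = 0.1051 M.
Ka(NH4+) = Kw/Kb = 1.0e-14 / 1.8 x 10^-5 = 5.56e-10.
[H^+] = sqrt(Ka x [NH4+]) = sqrt(5.56e-10 x 0.1051) = 7.64e-6 M.
pH = -log(7.64e-6) = 5.12.

5.12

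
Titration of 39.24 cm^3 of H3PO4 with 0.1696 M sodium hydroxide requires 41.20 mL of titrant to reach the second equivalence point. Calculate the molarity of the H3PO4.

n(NaOH) = 0.1696 x 0.04120 = 0.006988 mol.
At the second equivalence point, 2 mol OH^- react per mol H3PO4, so n(H3PO4) = 0.006988 / 2 = 0.003494 mol.
[H3PO4] = 0.003494 / 0.03924 L = 0.0890 M.

0.0890 M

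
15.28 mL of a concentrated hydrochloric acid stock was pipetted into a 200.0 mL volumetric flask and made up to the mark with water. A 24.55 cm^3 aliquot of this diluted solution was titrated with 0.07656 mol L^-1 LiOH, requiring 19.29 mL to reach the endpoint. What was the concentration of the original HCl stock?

n(LiOH) = 0.07656 x 0.01929 = 0.001477 mol.
n(HCl) in the aliquot = 0.001477 mol.
[diluted HCl] = 0.001477 / 0.02455 = 0.06016 M.
Dilution factor = 200.0/15.28 = 13.09, so [stock] = 0.06016 x 13.09 = 0.787 M.

0.787 M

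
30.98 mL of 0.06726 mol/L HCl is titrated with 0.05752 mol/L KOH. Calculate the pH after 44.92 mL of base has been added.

11.82

n(acid) = 0.06726 x 0.03098 = 0.002084 mol; n(KOH) added = 0.05752 x 0.04492 = 0.002584 mol.
Base is in excess by 0.002584 - 0.002084 = 0.0005001 mol in a total volume of 0.07590 L.
[OH^-] = 0.0005001/0.07590 = 0.006589 M, so pOH = 2.18 and pH = 14.00 - 2.18 = 11.82.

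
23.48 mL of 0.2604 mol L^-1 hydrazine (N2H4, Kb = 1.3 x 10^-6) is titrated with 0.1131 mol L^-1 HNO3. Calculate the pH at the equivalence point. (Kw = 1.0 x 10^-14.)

n(N2H4) = 0.2604 x 0.02348 = 0.006114 mol; V(HNO3) at equivalence = 0.006114/0.1131 = 0.05406 L.
At equivalence the base is fully converted to N2H5+; total volume = 0.07754 L, so [N2H5+] = 0.006114/0.07754 = 0.07885 M.
Ka(N2H5+) = Kw/Kb = 1.0e-14 / 1.3 x 10^-6 = 7.69e-9.
[H^+] = sqrt(Ka x [N2H5+]) = sqrt(7.69e-9 x 0.07885) = 2.46e-5 M.
pH = -log(2.46e-5) = 4.61.

4.61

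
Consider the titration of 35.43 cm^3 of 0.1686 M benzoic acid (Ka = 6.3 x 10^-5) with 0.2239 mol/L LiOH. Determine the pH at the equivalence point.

n(C6H5COOH) = 0.1686 x 0.03543 = 0.005973 mol; V(LiOH) at equivalence = 0.005973/0.2239 = 0.02668 L.
At equivalence all the acid is converted to C6H5COO-; total volume = 0.03543 + 0.02668 = 0.06211 L, so [C6H5COO-] = 0.005973/0.06211 = 0.09618 M.
Kb = Kw/Ka = 1.0e-14 / 6.3 x 10^-5 = 1.59e-10.
[OH^-] = sqrt(Kb x [C6H5COO-]) = sqrt(1.59e-10 x 0.09618) = 3.91e-6 M.
pOH = 5.41, so pH = 14.00 - 5.41 = 8.59.

8.59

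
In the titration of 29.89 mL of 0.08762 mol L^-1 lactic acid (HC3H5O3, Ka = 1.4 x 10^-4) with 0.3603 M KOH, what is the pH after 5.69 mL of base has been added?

4.41

Initial n(HC3H5O3) = 0.08762 x 0.02989 = 0.002619 mol.
n(KOH) added = 0.3603 x 0.005690 = 0.002050 mol, converting that many moles of HC3H5O3 to C3H5O3-.
Remaining n(HC3H5O3) = 0.0005689 mol; n(C3H5O3-) = 0.002050 mol.
By Henderson-Hasselbalch, pH = pKa + log([A^-]/[HA]) = 3.85 + log(0.002050/0.0005689) = 3.85 + (+0.56) = 4.41.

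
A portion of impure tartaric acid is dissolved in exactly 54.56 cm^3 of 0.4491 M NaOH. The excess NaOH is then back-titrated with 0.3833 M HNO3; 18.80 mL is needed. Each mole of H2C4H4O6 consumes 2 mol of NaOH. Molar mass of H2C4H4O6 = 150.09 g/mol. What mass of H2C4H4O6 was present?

Total n(NaOH) added = 0.4491 x 0.05456 = 0.02450 mol.
n(HNO3) used = 0.3833 x 0.01880 = 0.007206 mol, which equals the excess n(NaOH).
So n(NaOH) consumed by the sample = 0.02450 - 0.007206 = 0.01730 mol.
n(H2C4H4O6) = 0.01730 / 2 = 0.008648 mol.
mass = 0.008648 mol x 150.09 g/mol = 1.30 g.

1.30 g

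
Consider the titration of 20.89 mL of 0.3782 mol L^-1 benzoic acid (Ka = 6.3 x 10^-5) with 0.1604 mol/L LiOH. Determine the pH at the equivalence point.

n(C6H5COOH) = 0.3782 x 0.02089 = 0.007901 mol; V(LiOH) at equivalence = 0.007901/0.1604 = 0.04926 L.
At equivalence all the acid is converted to C6H5COO-; total volume = 0.02089 + 0.04926 = 0.07015 L, so [C6H5COO-] = 0.007901/0.07015 = 0.1126 M.
Kb = Kw/Ka = 1.0e-14 / 6.3 x 10^-5 = 1.59e-10.
[OH^-] = sqrt(Kb x [C6H5COO-]) = sqrt(1.59e-10 x 0.1126) = 4.23e-6 M.
pOH = 5.37, so pH = 14.00 - 5.37 = 8.63.

8.63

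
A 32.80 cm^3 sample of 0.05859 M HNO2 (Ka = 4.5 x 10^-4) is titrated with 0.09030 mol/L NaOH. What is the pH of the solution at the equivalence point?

n(HNO2) = 0.05859 x 0.03280 = 0.001922 mol; V(NaOH) at equivalence = 0.001922/0.09030 = 0.02128 L.
At equivalence all the acid is converted to NO2-; total volume = 0.03280 + 0.02128 = 0.05408 L, so [NO2-] = 0.001922/0.05408 = 0.03553 M.
Kb = Kw/Ka = 1.0e-14 / 4.5 x 10^-4 = 2.22e-11.
[OH^-] = sqrt(Kb x [NO2-]) = sqrt(2.22e-11 x 0.03553) = 8.89e-7 M.
pOH = 6.05, so pH = 14.00 - 6.05 = 7.95.

7.95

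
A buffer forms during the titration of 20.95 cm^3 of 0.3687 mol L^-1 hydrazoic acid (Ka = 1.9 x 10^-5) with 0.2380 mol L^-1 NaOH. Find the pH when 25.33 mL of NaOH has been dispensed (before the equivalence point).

Initial n(HN3) = 0.3687 x 0.02095 = 0.007724 mol.
n(NaOH) added = 0.2380 x 0.02533 = 0.006029 mol, converting that many moles of HN3 to N3-.
Remaining n(HN3) = 0.001696 mol; n(N3-) = 0.006029 mol.
By Henderson-Hasselbalch, pH = pKa + log([A^-]/[HA]) = 4.72 + log(0.006029/0.001696) = 4.72 + (+0.55) = 5.27.

5.27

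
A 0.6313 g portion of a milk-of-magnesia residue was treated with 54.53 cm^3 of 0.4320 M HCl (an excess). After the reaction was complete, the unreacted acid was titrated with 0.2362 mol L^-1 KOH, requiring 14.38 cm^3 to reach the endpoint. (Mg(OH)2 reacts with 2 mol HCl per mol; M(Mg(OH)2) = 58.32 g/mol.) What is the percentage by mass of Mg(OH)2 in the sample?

93.1%

Total n(HCl) added = 0.4320 x 0.05453 = 0.02356 mol.
n(KOH) used = 0.2362 x 0.01438 = 0.003397 mol, which equals the excess n(HCl).
So n(HCl) consumed by the sample = 0.02356 - 0.003397 = 0.02016 mol.
n(Mg(OH)2) = 0.02016 / 2 = 0.01008 mol.
mass Mg(OH)2 = 0.01008 x 58.32 = 0.5879 g, so %Mg(OH)2 = 0.5879/0.6313 x 100 = 93.1%.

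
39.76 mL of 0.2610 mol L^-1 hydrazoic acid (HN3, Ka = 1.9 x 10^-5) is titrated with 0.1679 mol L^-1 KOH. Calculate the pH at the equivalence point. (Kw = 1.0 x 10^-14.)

n(HN3) = 0.2610 x 0.03976 = 0.01038 mol; V(KOH) at equivalence = 0.01038/0.1679 = 0.06181 L.
At equivalence all the acid is converted to N3-; total volume = 0.03976 + 0.06181 = 0.1016 L, so [N3-] = 0.01038/0.1016 = 0.1022 M.
Kb = Kw/Ka = 1.0e-14 / 1.9 x 10^-5 = 5.26e-10.
[OH^-] = sqrt(Kb x [N3-]) = sqrt(5.26e-10 x 0.1022) = 7.33e-6 M.
pOH = 5.13, so pH = 14.00 - 5.13 = 8.87.

8.87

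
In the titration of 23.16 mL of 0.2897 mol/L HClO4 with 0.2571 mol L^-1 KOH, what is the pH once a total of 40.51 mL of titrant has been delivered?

12.76

n(acid) = 0.2897 x 0.02316 = 0.006709 mol; n(KOH) added = 0.2571 x 0.04051 = 0.01042 mol.
Base is in excess by 0.01042 - 0.006709 = 0.003706 mol in a total volume of 0.06367 L.
[OH^-] = 0.003706/0.06367 = 0.05820 M, so pOH = 1.24 and pH = 14.00 - 1.24 = 12.76.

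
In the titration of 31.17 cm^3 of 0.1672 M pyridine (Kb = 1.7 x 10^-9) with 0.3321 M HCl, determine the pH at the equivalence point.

n(C5H5N) = 0.1672 x 0.03117 = 0.005212 mol; V(HCl) at equivalence = 0.005212/0.3321 = 0.01569 L.
At equivalence the base is fully converted to C5H5NH+; total volume = 0.04686 L, so [C5H5NH+] = 0.005212/0.04686 = 0.1112 M.
Ka(C5H5NH+) = Kw/Kb = 1.0e-14 / 1.7 x 10^-9 = 5.88e-6.
[H^+] = sqrt(Ka x [C5H5NH+]) = sqrt(5.88e-6 x 0.1112) = 0.000809 M.
pH = -log(0.000809) = 3.09.

3.09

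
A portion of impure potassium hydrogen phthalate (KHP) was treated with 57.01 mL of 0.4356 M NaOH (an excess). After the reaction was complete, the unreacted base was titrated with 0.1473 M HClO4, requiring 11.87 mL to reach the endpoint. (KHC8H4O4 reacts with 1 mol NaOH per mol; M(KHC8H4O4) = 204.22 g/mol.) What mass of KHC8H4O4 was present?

4.71 g

Total n(NaOH) added = 0.4356 x 0.05701 = 0.02483 mol.
n(HClO4) used = 0.1473 x 0.01187 = 0.001748 mol, which equals the excess n(NaOH).
So n(NaOH) consumed by the sample = 0.02483 - 0.001748 = 0.02309 mol.
n(KHC8H4O4) = 0.02309 / 1 = 0.02309 mol.
mass = 0.02309 mol x 204.22 g/mol = 4.71 g.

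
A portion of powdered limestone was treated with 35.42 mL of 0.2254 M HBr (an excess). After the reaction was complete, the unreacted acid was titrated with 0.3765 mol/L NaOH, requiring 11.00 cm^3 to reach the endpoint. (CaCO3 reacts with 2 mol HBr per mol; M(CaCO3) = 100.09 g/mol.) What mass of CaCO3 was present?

Total n(HBr) added = 0.2254 x 0.03542 = 0.007984 mol.
n(NaOH) used = 0.3765 x 0.01100 = 0.004141 mol, which equals the excess n(HBr).
So n(HBr) consumed by the sample = 0.007984 - 0.004141 = 0.003842 mol.
n(CaCO3) = 0.003842 / 2 = 0.001921 mol.
mass = 0.001921 mol x 100.09 g/mol = 0.192 g.

0.192 g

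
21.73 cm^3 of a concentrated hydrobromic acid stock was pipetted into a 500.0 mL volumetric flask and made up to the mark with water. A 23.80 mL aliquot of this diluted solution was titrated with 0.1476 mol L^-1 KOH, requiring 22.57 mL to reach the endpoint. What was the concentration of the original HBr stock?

3.22 M

n(KOH) = 0.1476 x 0.02257 = 0.003331 mol.
n(HBr) in the aliquot = 0.003331 mol.
[diluted HBr] = 0.003331 / 0.02380 = 0.1400 M.
Dilution factor = 500.0/21.73 = 23.01, so [stock] = 0.1400 x 23.01 = 3.22 M.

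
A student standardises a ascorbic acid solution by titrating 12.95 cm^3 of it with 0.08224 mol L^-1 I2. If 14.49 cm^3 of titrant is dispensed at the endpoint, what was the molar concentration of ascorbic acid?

n(I2) = 0.08224 x 0.01449 = 0.001192 mol.
From the balanced equation, 1 mol I2 reacts with 1 mol ascorbic acid, so n(ascorbic acid) = 0.001192 x 1/1 = 0.001192 mol.
[ascorbic acid] = 0.001192 / 0.01295 L = 0.0920 M.

0.0920 M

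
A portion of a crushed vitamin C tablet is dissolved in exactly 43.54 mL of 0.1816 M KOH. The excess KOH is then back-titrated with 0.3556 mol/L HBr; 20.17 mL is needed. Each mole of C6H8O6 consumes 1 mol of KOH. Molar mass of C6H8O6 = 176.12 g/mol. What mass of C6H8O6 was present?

0.129 g

Total n(KOH) added = 0.1816 x 0.04354 = 0.007907 mol.
n(HBr) used = 0.3556 x 0.02017 = 0.007172 mol, which equals the excess n(KOH).
So n(KOH) consumed by the sample = 0.007907 - 0.007172 = 0.0007344 mol.
n(C6H8O6) = 0.0007344 / 1 = 0.0007344 mol.
mass = 0.0007344 mol x 176.12 g/mol = 0.129 g.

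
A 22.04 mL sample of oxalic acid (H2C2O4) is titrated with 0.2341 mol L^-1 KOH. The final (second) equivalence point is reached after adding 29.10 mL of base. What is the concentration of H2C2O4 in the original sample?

0.155 M

n(KOH) = 0.2341 x 0.02910 = 0.006812 mol.
At the final (second) equivalence point, 2 mol OH^- react per mol H2C2O4, so n(H2C2O4) = 0.006812 / 2 = 0.003406 mol.
[H2C2O4] = 0.003406 / 0.02204 L = 0.155 M.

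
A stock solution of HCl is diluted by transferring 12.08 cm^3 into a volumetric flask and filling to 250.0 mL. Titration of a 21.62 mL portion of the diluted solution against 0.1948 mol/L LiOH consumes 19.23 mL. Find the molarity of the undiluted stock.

n(LiOH) = 0.1948 x 0.01923 = 0.003746 mol.
n(HCl) in the aliquot = 0.003746 mol.
[diluted HCl] = 0.003746 / 0.02162 = 0.1733 M.
Dilution factor = 250.0/12.08 = 20.70, so [stock] = 0.1733 x 20.70 = 3.59 M.

3.59 M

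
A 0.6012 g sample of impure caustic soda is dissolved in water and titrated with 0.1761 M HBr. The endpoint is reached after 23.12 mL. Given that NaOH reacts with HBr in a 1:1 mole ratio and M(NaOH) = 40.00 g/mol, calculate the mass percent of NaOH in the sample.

27.1%

n(HBr) = 0.1761 x 0.02312 = 0.004071 mol.
n(NaOH) = 0.004071 / 1 = 0.004071 mol.
mass of NaOH = 0.004071 x 40.00 = 0.1629 g.
% purity = 0.1629 / 0.6012 x 100 = 27.1%.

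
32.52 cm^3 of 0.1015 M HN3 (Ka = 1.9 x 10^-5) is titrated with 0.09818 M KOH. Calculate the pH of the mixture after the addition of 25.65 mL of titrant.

Initial n(HN3) = 0.1015 x 0.03252 = 0.003301 mol.
n(KOH) added = 0.09818 x 0.02565 = 0.002518 mol, converting that many moles of HN3 to N3-.
Remaining n(HN3) = 0.0007825 mol; n(N3-) = 0.002518 mol.
By Henderson-Hasselbalch, pH = pKa + log([A^-]/[HA]) = 4.72 + log(0.002518/0.0007825) = 4.72 + (+0.51) = 5.23.

5.23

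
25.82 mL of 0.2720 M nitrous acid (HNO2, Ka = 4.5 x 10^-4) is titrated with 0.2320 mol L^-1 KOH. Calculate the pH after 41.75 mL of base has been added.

n(acid) = 0.2720 x 0.02582 = 0.007023 mol; n(KOH) added = 0.2320 x 0.04175 = 0.009686 mol.
Base is in excess by 0.009686 - 0.007023 = 0.002663 mol in a total volume of 0.06757 L.
[OH^-] = 0.002663/0.06757 = 0.03941 M, so pOH = 1.40 and pH = 14.00 - 1.40 = 12.60.

12.60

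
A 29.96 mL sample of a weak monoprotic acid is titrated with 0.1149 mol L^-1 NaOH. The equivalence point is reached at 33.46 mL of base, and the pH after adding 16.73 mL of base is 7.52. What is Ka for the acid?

16.73 mL is half of the equivalence volume, so this is the half-equivalence point where [HA] = [A^-].
At half-equivalence pH = pKa, so pKa = 7.52.
Ka = 10^(-7.52) = 3.0 x 10^-8.

3.0 x 10^-8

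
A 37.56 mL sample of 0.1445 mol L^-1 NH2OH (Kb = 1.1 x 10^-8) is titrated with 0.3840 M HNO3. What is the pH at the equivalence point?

3.51

n(NH2OH) = 0.1445 x 0.03756 = 0.005427 mol; V(HNO3) at equivalence = 0.005427/0.3840 = 0.01413 L.
At equivalence the base is fully converted to NH3OH+; total volume = 0.05169 L, so [NH3OH+] = 0.005427/0.05169 = 0.1050 M.
Ka(NH3OH+) = Kw/Kb = 1.0e-14 / 1.1 x 10^-8 = 9.09e-7.
[H^+] = sqrt(Ka x [NH3OH+]) = sqrt(9.09e-7 x 0.1050) = 0.000309 M.
pH = -log(0.000309) = 3.51.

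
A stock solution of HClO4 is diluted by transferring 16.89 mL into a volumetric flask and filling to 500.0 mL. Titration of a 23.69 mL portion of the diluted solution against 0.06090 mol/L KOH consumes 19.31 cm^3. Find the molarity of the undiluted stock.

1.47 M

n(KOH) = 0.06090 x 0.01931 = 0.001176 mol.
n(HClO4) in the aliquot = 0.001176 mol.
[diluted HClO4] = 0.001176 / 0.02369 = 0.04964 M.
Dilution factor = 500.0/16.89 = 29.60, so [stock] = 0.04964 x 29.60 = 1.47 M.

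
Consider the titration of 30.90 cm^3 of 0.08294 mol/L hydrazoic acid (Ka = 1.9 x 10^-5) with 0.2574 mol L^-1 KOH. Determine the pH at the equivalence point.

8.76

n(HN3) = 0.08294 x 0.03090 = 0.002563 mol; V(KOH) at equivalence = 0.002563/0.2574 = 0.009957 L.
At equivalence all the acid is converted to N3-; total volume = 0.03090 + 0.009957 = 0.04086 L, so [N3-] = 0.002563/0.04086 = 0.06273 M.
Kb = Kw/Ka = 1.0e-14 / 1.9 x 10^-5 = 5.26e-10.
[OH^-] = sqrt(Kb x [N3-]) = sqrt(5.26e-10 x 0.06273) = 5.75e-6 M.
pOH = 5.24, so pH = 14.00 - 5.24 = 8.76.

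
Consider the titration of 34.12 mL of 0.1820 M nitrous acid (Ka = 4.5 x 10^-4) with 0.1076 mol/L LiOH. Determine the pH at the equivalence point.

n(HNO2) = 0.1820 x 0.03412 = 0.006210 mol; V(LiOH) at equivalence = 0.006210/0.1076 = 0.05771 L.
At equivalence all the acid is converted to NO2-; total volume = 0.03412 + 0.05771 = 0.09183 L, so [NO2-] = 0.006210/0.09183 = 0.06762 M.
Kb = Kw/Ka = 1.0e-14 / 4.5 x 10^-4 = 2.22e-11.
[OH^-] = sqrt(Kb x [NO2-]) = sqrt(2.22e-11 x 0.06762) = 1.23e-6 M.
pOH = 5.91, so pH = 14.00 - 5.91 = 8.09.

8.09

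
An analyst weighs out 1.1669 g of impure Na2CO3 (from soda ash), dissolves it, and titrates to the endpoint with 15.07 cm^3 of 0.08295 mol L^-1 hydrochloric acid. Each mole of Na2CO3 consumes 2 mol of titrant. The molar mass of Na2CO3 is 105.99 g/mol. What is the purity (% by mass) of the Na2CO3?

n(HCl) = 0.08295 x 0.01507 = 0.001250 mol.
n(Na2CO3) = 0.001250 / 2 = 0.0006250 mol.
mass of Na2CO3 = 0.0006250 x 105.99 = 0.06625 g.
% purity = 0.06625 / 1.1669 x 100 = 5.68%.

5.68%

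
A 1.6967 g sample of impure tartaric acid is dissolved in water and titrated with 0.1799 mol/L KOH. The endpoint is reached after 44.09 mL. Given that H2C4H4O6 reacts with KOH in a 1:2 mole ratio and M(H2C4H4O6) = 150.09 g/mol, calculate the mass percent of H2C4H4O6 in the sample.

35.1%

n(KOH) = 0.1799 x 0.04409 = 0.007932 mol.
n(H2C4H4O6) = 0.007932 / 2 = 0.003966 mol.
mass of H2C4H4O6 = 0.003966 x 150.09 = 0.5952 g.
% purity = 0.5952 / 1.6967 x 100 = 35.1%.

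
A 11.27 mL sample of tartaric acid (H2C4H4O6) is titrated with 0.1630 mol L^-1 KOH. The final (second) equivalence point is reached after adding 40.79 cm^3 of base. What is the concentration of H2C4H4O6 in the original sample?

0.295 M

n(KOH) = 0.1630 x 0.04079 = 0.006649 mol.
At the final (second) equivalence point, 2 mol OH^- react per mol H2C4H4O6, so n(H2C4H4O6) = 0.006649 / 2 = 0.003324 mol.
[H2C4H4O6] = 0.003324 / 0.01127 L = 0.295 M.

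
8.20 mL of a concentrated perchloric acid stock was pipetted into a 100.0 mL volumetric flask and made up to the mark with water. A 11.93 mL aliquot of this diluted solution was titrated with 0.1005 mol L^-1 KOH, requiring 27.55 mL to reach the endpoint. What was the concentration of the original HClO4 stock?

2.83 M

n(KOH) = 0.1005 x 0.02755 = 0.002769 mol.
n(HClO4) in the aliquot = 0.002769 mol.
[diluted HClO4] = 0.002769 / 0.01193 = 0.2321 M.
Dilution factor = 100.0/8.200 = 12.20, so [stock] = 0.2321 x 12.20 = 2.83 M.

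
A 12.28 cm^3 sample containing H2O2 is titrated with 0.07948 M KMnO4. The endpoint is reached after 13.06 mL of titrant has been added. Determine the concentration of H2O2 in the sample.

0.211 M

n(KMnO4) = 0.07948 x 0.01306 = 0.001038 mol.
From the balanced equation, 2 mol KMnO4 reacts with 5 mol H2O2, so n(H2O2) = 0.001038 x 5/2 = 0.002595 mol.
[H2O2] = 0.002595 / 0.01228 L = 0.211 M.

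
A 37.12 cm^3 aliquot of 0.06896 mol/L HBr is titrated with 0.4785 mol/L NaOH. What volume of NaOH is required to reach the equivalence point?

n(HBr) = 0.06896 mol/L x 0.03712 L = 0.002560 mol.
At equivalence n(NaOH) = n(HBr) = 0.002560 mol.
V(NaOH) = 0.002560 / 0.4785 = 0.005350 L = 5.35 mL.

5.35 mL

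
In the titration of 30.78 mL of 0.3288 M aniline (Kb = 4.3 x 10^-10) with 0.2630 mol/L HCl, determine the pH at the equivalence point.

2.73

n(C6H5NH2) = 0.3288 x 0.03078 = 0.01012 mol; V(HCl) at equivalence = 0.01012/0.2630 = 0.03848 L.
At equivalence the base is fully converted to C6H5NH3+; total volume = 0.06926 L, so [C6H5NH3+] = 0.01012/0.06926 = 0.1461 M.
Ka(C6H5NH3+) = Kw/Kb = 1.0e-14 / 4.3 x 10^-10 = 2.33e-5.
[H^+] = sqrt(Ka x [C6H5NH3+]) = sqrt(2.33e-5 x 0.1461) = 0.00184 M.
pH = -log(0.00184) = 2.73.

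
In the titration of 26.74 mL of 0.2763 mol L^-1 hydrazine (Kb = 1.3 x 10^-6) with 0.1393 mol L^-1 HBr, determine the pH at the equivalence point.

4.57

n(N2H4) = 0.2763 x 0.02674 = 0.007388 mol; V(HBr) at equivalence = 0.007388/0.1393 = 0.05304 L.
At equivalence the base is fully converted to N2H5+; total volume = 0.07978 L, so [N2H5+] = 0.007388/0.07978 = 0.09261 M.
Ka(N2H5+) = Kw/Kb = 1.0e-14 / 1.3 x 10^-6 = 7.69e-9.
[H^+] = sqrt(Ka x [N2H5+]) = sqrt(7.69e-9 x 0.09261) = 2.67e-5 M.
pH = -log(2.67e-5) = 4.57.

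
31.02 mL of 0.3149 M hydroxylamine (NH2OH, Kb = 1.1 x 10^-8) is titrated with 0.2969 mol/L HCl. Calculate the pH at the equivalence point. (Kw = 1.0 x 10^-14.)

3.43

n(NH2OH) = 0.3149 x 0.03102 = 0.009768 mol; V(HCl) at equivalence = 0.009768/0.2969 = 0.03290 L.
At equivalence the base is fully converted to NH3OH+; total volume = 0.06392 L, so [NH3OH+] = 0.009768/0.06392 = 0.1528 M.
Ka(NH3OH+) = Kw/Kb = 1.0e-14 / 1.1 x 10^-8 = 9.09e-7.
[H^+] = sqrt(Ka x [NH3OH+]) = sqrt(9.09e-7 x 0.1528) = 0.000373 M.
pH = -log(0.000373) = 3.43.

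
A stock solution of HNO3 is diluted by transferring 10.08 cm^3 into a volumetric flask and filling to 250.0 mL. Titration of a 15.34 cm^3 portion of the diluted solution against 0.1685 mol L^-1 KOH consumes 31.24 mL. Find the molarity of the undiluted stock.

n(KOH) = 0.1685 x 0.03124 = 0.005264 mol.
n(HNO3) in the aliquot = 0.005264 mol.
[diluted HNO3] = 0.005264 / 0.01534 = 0.3432 M.
Dilution factor = 250.0/10.08 = 24.80, so [stock] = 0.3432 x 24.80 = 8.51 M.

8.51 M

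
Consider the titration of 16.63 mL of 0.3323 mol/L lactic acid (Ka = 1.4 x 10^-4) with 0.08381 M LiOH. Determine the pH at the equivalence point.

n(HC3H5O3) = 0.3323 x 0.01663 = 0.005526 mol; V(LiOH) at equivalence = 0.005526/0.08381 = 0.06594 L.
At equivalence all the acid is converted to C3H5O3-; total volume = 0.01663 + 0.06594 = 0.08257 L, so [C3H5O3-] = 0.005526/0.08257 = 0.06693 M.
Kb = Kw/Ka = 1.0e-14 / 1.4 x 10^-4 = 7.14e-11.
[OH^-] = sqrt(Kb x [C3H5O3-]) = sqrt(7.14e-11 x 0.06693) = 2.19e-6 M.
pOH = 5.66, so pH = 14.00 - 5.66 = 8.34.

8.34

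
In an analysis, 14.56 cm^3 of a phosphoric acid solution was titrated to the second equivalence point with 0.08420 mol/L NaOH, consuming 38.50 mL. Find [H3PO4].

0.111 M

n(NaOH) = 0.08420 x 0.03850 = 0.003242 mol.
At the second equivalence point, 2 mol OH^- react per mol H3PO4, so n(H3PO4) = 0.003242 / 2 = 0.001621 mol.
[H3PO4] = 0.001621 / 0.01456 L = 0.111 M.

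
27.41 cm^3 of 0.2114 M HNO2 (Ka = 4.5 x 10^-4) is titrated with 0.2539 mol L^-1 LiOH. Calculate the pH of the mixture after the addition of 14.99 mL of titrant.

Initial n(HNO2) = 0.2114 x 0.02741 = 0.005794 mol.
n(LiOH) added = 0.2539 x 0.01499 = 0.003806 mol, converting that many moles of HNO2 to NO2-.
Remaining n(HNO2) = 0.001989 mol; n(NO2-) = 0.003806 mol.
By Henderson-Hasselbalch, pH = pKa + log([A^-]/[HA]) = 3.35 + log(0.003806/0.001989) = 3.35 + (+0.28) = 3.63.

3.63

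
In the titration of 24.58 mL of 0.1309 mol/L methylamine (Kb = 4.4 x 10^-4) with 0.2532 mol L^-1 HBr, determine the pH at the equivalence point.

n(CH3NH2) = 0.1309 x 0.02458 = 0.003218 mol; V(HBr) at equivalence = 0.003218/0.2532 = 0.01271 L.
At equivalence the base is fully converted to CH3NH3+; total volume = 0.03729 L, so [CH3NH3+] = 0.003218/0.03729 = 0.08629 M.
Ka(CH3NH3+) = Kw/Kb = 1.0e-14 / 4.4 x 10^-4 = 2.27e-11.
[H^+] = sqrt(Ka x [CH3NH3+]) = sqrt(2.27e-11 x 0.08629) = 1.40e-6 M.
pH = -log(1.40e-6) = 5.85.

5.85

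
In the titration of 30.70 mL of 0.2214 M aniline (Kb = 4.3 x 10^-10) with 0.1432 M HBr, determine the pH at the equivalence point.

2.85

n(C6H5NH2) = 0.2214 x 0.03070 = 0.006797 mol; V(HBr) at equivalence = 0.006797/0.1432 = 0.04746 L.
At equivalence the base is fully converted to C6H5NH3+; total volume = 0.07816 L, so [C6H5NH3+] = 0.006797/0.07816 = 0.08696 M.
Ka(C6H5NH3+) = Kw/Kb = 1.0e-14 / 4.3 x 10^-10 = 2.33e-5.
[H^+] = sqrt(Ka x [C6H5NH3+]) = sqrt(2.33e-5 x 0.08696) = 0.00142 M.
pH = -log(0.00142) = 2.85.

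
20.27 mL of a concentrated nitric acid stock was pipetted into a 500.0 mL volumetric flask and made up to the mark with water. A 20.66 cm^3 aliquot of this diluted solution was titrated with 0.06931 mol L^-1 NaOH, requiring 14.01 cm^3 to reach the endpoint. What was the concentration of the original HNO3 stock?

1.16 M

n(NaOH) = 0.06931 x 0.01401 = 0.0009710 mol.
n(HNO3) in the aliquot = 0.0009710 mol.
[diluted HNO3] = 0.0009710 / 0.02066 = 0.04700 M.
Dilution factor = 500.0/20.27 = 24.67, so [stock] = 0.04700 x 24.67 = 1.16 M.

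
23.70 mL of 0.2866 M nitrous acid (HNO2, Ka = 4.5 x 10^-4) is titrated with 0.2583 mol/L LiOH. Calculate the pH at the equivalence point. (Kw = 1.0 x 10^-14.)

8.24

n(HNO2) = 0.2866 x 0.02370 = 0.006792 mol; V(LiOH) at equivalence = 0.006792/0.2583 = 0.02630 L.
At equivalence all the acid is converted to NO2-; total volume = 0.02370 + 0.02630 = 0.05000 L, so [NO2-] = 0.006792/0.05000 = 0.1359 M.
Kb = Kw/Ka = 1.0e-14 / 4.5 x 10^-4 = 2.22e-11.
[OH^-] = sqrt(Kb x [NO2-]) = sqrt(2.22e-11 x 0.1359) = 1.74e-6 M.
pOH = 5.76, so pH = 14.00 - 5.76 = 8.24.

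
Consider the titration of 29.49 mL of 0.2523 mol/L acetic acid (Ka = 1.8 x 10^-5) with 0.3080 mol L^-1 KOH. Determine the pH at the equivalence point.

n(CH3COOH) = 0.2523 x 0.02949 = 0.007440 mol; V(KOH) at equivalence = 0.007440/0.3080 = 0.02416 L.
At equivalence all the acid is converted to CH3COO-; total volume = 0.02949 + 0.02416 = 0.05365 L, so [CH3COO-] = 0.007440/0.05365 = 0.1387 M.
Kb = Kw/Ka = 1.0e-14 / 1.8 x 10^-5 = 5.56e-10.
[OH^-] = sqrt(Kb x [CH3COO-]) = sqrt(5.56e-10 x 0.1387) = 8.78e-6 M.
pOH = 5.06, so pH = 14.00 - 5.06 = 8.94.

8.94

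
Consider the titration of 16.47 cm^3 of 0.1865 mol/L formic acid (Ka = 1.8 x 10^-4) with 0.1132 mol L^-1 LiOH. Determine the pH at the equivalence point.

8.30

n(HCOOH) = 0.1865 x 0.01647 = 0.003072 mol; V(LiOH) at equivalence = 0.003072/0.1132 = 0.02713 L.
At equivalence all the acid is converted to HCOO-; total volume = 0.01647 + 0.02713 = 0.04360 L, so [HCOO-] = 0.003072/0.04360 = 0.07044 M.
Kb = Kw/Ka = 1.0e-14 / 1.8 x 10^-4 = 5.56e-11.
[OH^-] = sqrt(Kb x [HCOO-]) = sqrt(5.56e-11 x 0.07044) = 1.98e-6 M.
pOH = 5.70, so pH = 14.00 - 5.70 = 8.30.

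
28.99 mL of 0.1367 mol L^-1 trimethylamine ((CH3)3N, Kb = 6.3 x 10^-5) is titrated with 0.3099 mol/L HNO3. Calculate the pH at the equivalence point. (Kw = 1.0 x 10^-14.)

n((CH3)3N) = 0.1367 x 0.02899 = 0.003963 mol; V(HNO3) at equivalence = 0.003963/0.3099 = 0.01279 L.
At equivalence the base is fully converted to (CH3)3NH+; total volume = 0.04178 L, so [(CH3)3NH+] = 0.003963/0.04178 = 0.09486 M.
Ka((CH3)3NH+) = Kw/Kb = 1.0e-14 / 6.3 x 10^-5 = 1.59e-10.
[H^+] = sqrt(Ka x [(CH3)3NH+]) = sqrt(1.59e-10 x 0.09486) = 3.88e-6 M.
pH = -log(3.88e-6) = 5.41.

5.41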